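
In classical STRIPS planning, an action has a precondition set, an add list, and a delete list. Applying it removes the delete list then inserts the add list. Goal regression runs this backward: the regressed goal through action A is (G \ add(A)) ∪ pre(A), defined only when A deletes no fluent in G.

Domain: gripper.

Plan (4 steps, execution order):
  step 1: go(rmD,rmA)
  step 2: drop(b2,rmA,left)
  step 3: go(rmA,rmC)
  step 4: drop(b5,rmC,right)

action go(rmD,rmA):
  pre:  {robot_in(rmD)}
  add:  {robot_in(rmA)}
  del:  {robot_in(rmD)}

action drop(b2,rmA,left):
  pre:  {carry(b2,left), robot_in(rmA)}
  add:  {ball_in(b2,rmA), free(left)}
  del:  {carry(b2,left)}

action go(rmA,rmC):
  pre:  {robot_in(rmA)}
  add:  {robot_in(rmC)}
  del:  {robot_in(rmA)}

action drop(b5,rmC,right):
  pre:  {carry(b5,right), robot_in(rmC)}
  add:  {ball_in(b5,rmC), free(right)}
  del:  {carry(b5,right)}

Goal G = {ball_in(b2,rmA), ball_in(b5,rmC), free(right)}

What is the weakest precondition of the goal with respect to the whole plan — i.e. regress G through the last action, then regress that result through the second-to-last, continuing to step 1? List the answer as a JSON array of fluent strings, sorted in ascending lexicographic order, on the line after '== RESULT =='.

Work backward from the goal:
  through step 4 (drop(b5,rmC,right)): drop {ball_in(b5,rmC), free(right)}, keep {ball_in(b2,rmA)}, require {carry(b5,right), robot_in(rmC)}
    → {ball_in(b2,rmA), carry(b5,right), robot_in(rmC)}
  through step 3 (go(rmA,rmC)): drop {robot_in(rmC)}, keep {ball_in(b2,rmA), carry(b5,right)}, require {robot_in(rmA)}
    → {ball_in(b2,rmA), carry(b5,right), robot_in(rmA)}
  through step 2 (drop(b2,rmA,left)): drop {ball_in(b2,rmA)}, keep {carry(b5,right), robot_in(rmA)}, require {carry(b2,left), robot_in(rmA)}
    → {carry(b2,left), carry(b5,right), robot_in(rmA)}
  through step 1 (go(rmD,rmA)): drop {robot_in(rmA)}, keep {carry(b2,left), carry(b5,right)}, require {robot_in(rmD)}
    → {carry(b2,left), carry(b5,right), robot_in(rmD)}

== RESULT ==
["carry(b2,left)", "carry(b5,right)", "robot_in(rmD)"]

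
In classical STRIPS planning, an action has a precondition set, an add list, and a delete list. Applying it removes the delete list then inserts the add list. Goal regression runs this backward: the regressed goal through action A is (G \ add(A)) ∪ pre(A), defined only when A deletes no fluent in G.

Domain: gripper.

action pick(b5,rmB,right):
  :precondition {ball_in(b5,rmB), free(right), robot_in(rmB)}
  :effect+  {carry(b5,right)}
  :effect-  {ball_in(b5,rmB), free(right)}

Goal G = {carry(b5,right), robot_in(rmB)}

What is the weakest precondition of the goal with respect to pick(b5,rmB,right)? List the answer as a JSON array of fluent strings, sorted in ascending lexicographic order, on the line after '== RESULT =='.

Compute (G \ add) ∪ pre:
  G ∩ del = {}  (empty — regression defined)
  G \ add = {carry(b5,right), robot_in(rmB)} \ {carry(b5,right)} = {robot_in(rmB)}
  ∪ pre   = {robot_in(rmB)} ∪ {ball_in(b5,rmB), free(right), robot_in(rmB)}
          = {ball_in(b5,rmB), free(right), robot_in(rmB)}

== RESULT ==
["ball_in(b5,rmB)", "free(right)", "robot_in(rmB)"]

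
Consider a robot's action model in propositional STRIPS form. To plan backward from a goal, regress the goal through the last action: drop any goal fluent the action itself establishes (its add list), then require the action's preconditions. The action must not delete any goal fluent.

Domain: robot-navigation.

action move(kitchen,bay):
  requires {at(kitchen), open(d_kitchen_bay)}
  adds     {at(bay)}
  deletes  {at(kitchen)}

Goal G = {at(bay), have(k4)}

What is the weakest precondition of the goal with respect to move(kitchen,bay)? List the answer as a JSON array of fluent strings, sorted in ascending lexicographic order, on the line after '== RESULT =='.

Regress:
  G ∩ del = {}  (empty — regression defined)
  G \ add = {at(bay), have(k4)} \ {at(bay)} = {have(k4)}
  ∪ pre   = {have(k4)} ∪ {at(kitchen), open(d_kitchen_bay)}
          = {at(kitchen), have(k4), open(d_kitchen_bay)}

== RESULT ==
["at(kitchen)", "have(k4)", "open(d_kitchen_bay)"]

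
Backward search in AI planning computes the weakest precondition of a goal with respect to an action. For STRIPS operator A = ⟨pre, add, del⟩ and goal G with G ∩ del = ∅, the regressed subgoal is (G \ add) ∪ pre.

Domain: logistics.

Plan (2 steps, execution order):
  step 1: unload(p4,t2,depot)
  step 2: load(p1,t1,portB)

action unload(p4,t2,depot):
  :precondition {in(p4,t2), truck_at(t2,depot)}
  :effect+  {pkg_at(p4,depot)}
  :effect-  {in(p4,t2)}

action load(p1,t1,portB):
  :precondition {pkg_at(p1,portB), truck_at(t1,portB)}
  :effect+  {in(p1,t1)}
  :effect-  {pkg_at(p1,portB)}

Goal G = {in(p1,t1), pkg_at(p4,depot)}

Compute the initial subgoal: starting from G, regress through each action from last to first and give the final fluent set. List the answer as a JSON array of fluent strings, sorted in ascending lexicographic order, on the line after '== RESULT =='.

Regress step by step:
  through step 2 (load(p1,t1,portB)): drop {in(p1,t1)}, keep {pkg_at(p4,depot)}, require {pkg_at(p1,portB), truck_at(t1,portB)}
    → {pkg_at(p1,portB), pkg_at(p4,depot), truck_at(t1,portB)}
  through step 1 (unload(p4,t2,depot)): drop {pkg_at(p4,depot)}, keep {pkg_at(p1,portB), truck_at(t1,portB)}, require {in(p4,t2), truck_at(t2,depot)}
    → {in(p4,t2), pkg_at(p1,portB), truck_at(t1,portB), truck_at(t2,depot)}

== RESULT ==
["in(p4,t2)", "pkg_at(p1,portB)", "truck_at(t1,portB)", "truck_at(t2,depot)"]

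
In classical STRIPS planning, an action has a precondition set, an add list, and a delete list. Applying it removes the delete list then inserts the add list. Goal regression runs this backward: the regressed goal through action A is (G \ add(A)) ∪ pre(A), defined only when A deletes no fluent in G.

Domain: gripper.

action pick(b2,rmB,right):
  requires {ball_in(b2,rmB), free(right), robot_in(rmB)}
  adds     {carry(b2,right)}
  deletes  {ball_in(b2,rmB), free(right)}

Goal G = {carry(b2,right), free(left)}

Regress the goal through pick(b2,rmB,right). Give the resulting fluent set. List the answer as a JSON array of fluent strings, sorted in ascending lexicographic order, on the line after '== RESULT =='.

Compute (G \ add) ∪ pre:
  G ∩ del = {}  (empty — regression defined)
  G \ add = {carry(b2,right), free(left)} \ {carry(b2,right)} = {free(left)}
  ∪ pre   = {free(left)} ∪ {ball_in(b2,rmB), free(right), robot_in(rmB)}
          = {ball_in(b2,rmB), free(left), free(right), robot_in(rmB)}

== RESULT ==
["ball_in(b2,rmB)", "free(left)", "free(right)", "robot_in(rmB)"]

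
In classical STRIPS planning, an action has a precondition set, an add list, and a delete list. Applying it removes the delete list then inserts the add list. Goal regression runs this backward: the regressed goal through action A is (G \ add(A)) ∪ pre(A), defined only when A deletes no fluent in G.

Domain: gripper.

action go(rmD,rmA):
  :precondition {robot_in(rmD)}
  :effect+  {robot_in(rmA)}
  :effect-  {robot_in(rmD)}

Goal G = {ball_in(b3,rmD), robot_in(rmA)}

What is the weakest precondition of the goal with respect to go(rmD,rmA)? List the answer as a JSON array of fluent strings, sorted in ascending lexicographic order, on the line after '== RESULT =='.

Compute (G \ add) ∪ pre:
  G ∩ del = {}  (empty — regression defined)
  G \ add = {ball_in(b3,rmD), robot_in(rmA)} \ {robot_in(rmA)} = {ball_in(b3,rmD)}
  ∪ pre   = {ball_in(b3,rmD)} ∪ {robot_in(rmD)}
          = {ball_in(b3,rmD), robot_in(rmD)}

== RESULT ==
["ball_in(b3,rmD)", "robot_in(rmD)"]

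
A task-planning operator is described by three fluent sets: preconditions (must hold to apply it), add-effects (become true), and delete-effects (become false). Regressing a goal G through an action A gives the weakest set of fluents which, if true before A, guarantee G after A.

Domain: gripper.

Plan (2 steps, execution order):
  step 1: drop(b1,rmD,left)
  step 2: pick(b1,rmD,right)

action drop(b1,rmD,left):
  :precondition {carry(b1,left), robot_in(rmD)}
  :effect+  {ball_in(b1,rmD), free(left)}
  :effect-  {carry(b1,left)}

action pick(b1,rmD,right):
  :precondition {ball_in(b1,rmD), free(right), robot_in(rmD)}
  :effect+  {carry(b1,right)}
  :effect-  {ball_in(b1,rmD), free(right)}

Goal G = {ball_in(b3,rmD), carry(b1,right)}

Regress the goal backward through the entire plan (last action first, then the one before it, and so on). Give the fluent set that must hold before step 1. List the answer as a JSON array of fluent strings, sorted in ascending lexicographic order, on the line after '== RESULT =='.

Regress step by step:
  through step 2 (pick(b1,rmD,right)): drop {carry(b1,right)}, keep {ball_in(b3,rmD)}, require {ball_in(b1,rmD), free(right), robot_in(rmD)}
    → {ball_in(b1,rmD), ball_in(b3,rmD), free(right), robot_in(rmD)}
  through step 1 (drop(b1,rmD,left)): drop {ball_in(b1,rmD)}, keep {ball_in(b3,rmD), free(right), robot_in(rmD)}, require {carry(b1,left), robot_in(rmD)}
    → {ball_in(b3,rmD), carry(b1,left), free(right), robot_in(rmD)}

== RESULT ==
["ball_in(b3,rmD)", "carry(b1,left)", "free(right)", "robot_in(rmD)"]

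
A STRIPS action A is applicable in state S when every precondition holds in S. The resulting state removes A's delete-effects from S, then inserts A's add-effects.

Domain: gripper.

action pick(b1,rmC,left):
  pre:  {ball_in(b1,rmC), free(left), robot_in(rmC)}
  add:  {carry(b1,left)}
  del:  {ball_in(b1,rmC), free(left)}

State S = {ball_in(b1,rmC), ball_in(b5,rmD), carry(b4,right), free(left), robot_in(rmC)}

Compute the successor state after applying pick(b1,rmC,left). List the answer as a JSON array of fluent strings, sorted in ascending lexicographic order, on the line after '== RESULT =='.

Compute (S \ del) ∪ add:
  pre ⊆ S: {ball_in(b1,rmC), free(left), robot_in(rmC)} ⊆ S  — applicable
  S \ del = {ball_in(b5,rmD), carry(b4,right), robot_in(rmC)}
  ∪ add   = {ball_in(b5,rmD), carry(b1,left), carry(b4,right), robot_in(rmC)}

== RESULT ==
["ball_in(b5,rmD)", "carry(b1,left)", "carry(b4,right)", "robot_in(rmC)"]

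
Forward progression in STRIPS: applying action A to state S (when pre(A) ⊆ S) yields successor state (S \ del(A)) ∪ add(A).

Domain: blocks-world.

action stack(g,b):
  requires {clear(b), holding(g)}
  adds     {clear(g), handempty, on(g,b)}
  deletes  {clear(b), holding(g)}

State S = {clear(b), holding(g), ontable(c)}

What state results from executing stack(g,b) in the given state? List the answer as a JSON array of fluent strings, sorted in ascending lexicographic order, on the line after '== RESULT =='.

Compute (S \ del) ∪ add:
  pre ⊆ S: {clear(b), holding(g)} ⊆ S  — applicable
  S \ del = {ontable(c)}
  ∪ add   = {clear(g), handempty, on(g,b), ontable(c)}

== RESULT ==
["clear(g)", "handempty", "on(g,b)", "ontable(c)"]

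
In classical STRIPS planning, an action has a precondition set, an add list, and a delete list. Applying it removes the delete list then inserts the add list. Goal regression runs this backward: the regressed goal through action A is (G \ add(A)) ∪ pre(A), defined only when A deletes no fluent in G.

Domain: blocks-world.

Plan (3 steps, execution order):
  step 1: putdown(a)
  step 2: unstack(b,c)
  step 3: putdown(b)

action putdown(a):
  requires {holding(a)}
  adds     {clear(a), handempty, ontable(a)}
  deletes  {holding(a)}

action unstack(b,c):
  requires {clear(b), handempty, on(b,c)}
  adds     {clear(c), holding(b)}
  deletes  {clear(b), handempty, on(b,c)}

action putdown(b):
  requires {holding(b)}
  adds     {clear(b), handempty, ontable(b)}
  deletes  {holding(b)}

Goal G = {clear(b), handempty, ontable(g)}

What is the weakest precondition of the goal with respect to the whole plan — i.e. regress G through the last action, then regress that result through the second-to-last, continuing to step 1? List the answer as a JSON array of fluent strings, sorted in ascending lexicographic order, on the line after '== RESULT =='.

Regress step by step:
  through step 3 (putdown(b)): drop {clear(b), handempty}, keep {ontable(g)}, require {holding(b)}
    → {holding(b), ontable(g)}
  through step 2 (unstack(b,c)): drop {holding(b)}, keep {ontable(g)}, require {clear(b), handempty, on(b,c)}
    → {clear(b), handempty, on(b,c), ontable(g)}
  through step 1 (putdown(a)): drop {handempty}, keep {clear(b), on(b,c), ontable(g)}, require {holding(a)}
    → {clear(b), holding(a), on(b,c), ontable(g)}

== RESULT ==
["clear(b)", "holding(a)", "on(b,c)", "ontable(g)"]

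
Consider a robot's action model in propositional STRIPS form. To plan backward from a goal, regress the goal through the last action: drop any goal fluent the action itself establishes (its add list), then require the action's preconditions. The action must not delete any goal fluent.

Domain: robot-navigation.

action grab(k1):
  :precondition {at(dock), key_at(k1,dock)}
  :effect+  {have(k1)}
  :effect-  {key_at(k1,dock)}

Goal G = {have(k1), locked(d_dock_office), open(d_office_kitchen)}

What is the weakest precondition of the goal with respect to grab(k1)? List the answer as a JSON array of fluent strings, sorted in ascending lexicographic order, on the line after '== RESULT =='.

Regress:
  G ∩ del = {}  (empty — regression defined)
  G \ add = {have(k1), locked(d_dock_office), open(d_office_kitchen)} \ {have(k1)} = {locked(d_dock_office), open(d_office_kitchen)}
  ∪ pre   = {locked(d_dock_office), open(d_office_kitchen)} ∪ {at(dock), key_at(k1,dock)}
          = {at(dock), key_at(k1,dock), locked(d_dock_office), open(d_office_kitchen)}

== RESULT ==
["at(dock)", "key_at(k1,dock)", "locked(d_dock_office)", "open(d_office_kitchen)"]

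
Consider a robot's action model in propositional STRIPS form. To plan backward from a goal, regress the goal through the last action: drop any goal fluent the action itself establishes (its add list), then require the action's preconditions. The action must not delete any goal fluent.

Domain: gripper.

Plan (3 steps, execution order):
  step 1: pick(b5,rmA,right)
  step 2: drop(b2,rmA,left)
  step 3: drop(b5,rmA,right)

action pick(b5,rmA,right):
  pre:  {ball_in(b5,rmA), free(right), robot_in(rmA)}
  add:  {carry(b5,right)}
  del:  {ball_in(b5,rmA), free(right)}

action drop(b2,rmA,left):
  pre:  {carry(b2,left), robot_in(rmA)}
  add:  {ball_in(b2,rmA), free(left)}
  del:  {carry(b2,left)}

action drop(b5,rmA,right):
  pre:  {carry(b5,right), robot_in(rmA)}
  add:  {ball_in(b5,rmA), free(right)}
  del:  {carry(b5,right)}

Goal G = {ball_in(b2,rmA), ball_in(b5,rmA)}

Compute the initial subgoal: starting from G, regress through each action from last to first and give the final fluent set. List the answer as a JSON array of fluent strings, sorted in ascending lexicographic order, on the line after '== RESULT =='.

Regress step by step:
  through step 3 (drop(b5,rmA,right)): drop {ball_in(b5,rmA)}, keep {ball_in(b2,rmA)}, require {carry(b5,right), robot_in(rmA)}
    → {ball_in(b2,rmA), carry(b5,right), robot_in(rmA)}
  through step 2 (drop(b2,rmA,left)): drop {ball_in(b2,rmA)}, keep {carry(b5,right), robot_in(rmA)}, require {carry(b2,left), robot_in(rmA)}
    → {carry(b2,left), carry(b5,right), robot_in(rmA)}
  through step 1 (pick(b5,rmA,right)): drop {carry(b5,right)}, keep {carry(b2,left), robot_in(rmA)}, require {ball_in(b5,rmA), free(right), robot_in(rmA)}
    → {ball_in(b5,rmA), carry(b2,left), free(right), robot_in(rmA)}

== RESULT ==
["ball_in(b5,rmA)", "carry(b2,left)", "free(right)", "robot_in(rmA)"]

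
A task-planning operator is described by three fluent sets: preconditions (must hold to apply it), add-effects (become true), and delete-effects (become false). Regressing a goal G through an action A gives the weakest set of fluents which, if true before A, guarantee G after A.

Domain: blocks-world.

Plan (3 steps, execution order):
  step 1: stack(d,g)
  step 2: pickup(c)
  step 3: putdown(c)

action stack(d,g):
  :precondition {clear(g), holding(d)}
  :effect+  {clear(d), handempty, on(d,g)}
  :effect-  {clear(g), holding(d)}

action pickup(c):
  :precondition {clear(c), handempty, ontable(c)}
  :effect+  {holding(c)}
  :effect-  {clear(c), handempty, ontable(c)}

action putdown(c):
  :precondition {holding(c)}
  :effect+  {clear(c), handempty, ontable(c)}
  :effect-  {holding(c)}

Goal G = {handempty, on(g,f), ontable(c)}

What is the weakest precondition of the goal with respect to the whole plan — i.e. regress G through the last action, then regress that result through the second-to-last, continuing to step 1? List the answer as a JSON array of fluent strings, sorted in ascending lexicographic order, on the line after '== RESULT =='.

Regress step by step:
  through step 3 (putdown(c)): drop {handempty, ontable(c)}, keep {on(g,f)}, require {holding(c)}
    → {holding(c), on(g,f)}
  through step 2 (pickup(c)): drop {holding(c)}, keep {on(g,f)}, require {clear(c), handempty, ontable(c)}
    → {clear(c), handempty, on(g,f), ontable(c)}
  through step 1 (stack(d,g)): drop {handempty}, keep {clear(c), on(g,f), ontable(c)}, require {clear(g), holding(d)}
    → {clear(c), clear(g), holding(d), on(g,f), ontable(c)}

== RESULT ==
["clear(c)", "clear(g)", "holding(d)", "on(g,f)", "ontable(c)"]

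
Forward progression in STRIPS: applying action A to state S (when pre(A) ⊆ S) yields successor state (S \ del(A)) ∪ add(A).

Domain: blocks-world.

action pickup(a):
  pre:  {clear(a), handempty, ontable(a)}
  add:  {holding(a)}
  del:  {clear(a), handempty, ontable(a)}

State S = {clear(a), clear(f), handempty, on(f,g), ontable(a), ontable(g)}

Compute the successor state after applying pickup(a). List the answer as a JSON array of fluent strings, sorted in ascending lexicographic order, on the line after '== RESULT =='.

Progress:
  pre ⊆ S: {clear(a), handempty, ontable(a)} ⊆ S  — applicable
  S \ del = {clear(f), on(f,g), ontable(g)}
  ∪ add   = {clear(f), holding(a), on(f,g), ontable(g)}

== RESULT ==
["clear(f)", "holding(a)", "on(f,g)", "ontable(g)"]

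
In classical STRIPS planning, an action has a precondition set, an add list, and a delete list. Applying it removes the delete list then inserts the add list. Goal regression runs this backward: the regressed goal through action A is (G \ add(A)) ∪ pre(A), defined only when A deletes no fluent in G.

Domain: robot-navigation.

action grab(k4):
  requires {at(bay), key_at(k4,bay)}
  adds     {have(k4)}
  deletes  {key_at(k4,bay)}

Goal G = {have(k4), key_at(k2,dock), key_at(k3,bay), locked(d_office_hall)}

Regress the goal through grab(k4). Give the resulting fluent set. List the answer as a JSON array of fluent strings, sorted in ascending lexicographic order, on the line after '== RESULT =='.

Compute (G \ add) ∪ pre:
  G ∩ del = {}  (empty — regression defined)
  G \ add = {have(k4), key_at(k2,dock), key_at(k3,bay), locked(d_office_hall)} \ {have(k4)} = {key_at(k2,dock), key_at(k3,bay), locked(d_office_hall)}
  ∪ pre   = {key_at(k2,dock), key_at(k3,bay), locked(d_office_hall)} ∪ {at(bay), key_at(k4,bay)}
          = {at(bay), key_at(k2,dock), key_at(k3,bay), key_at(k4,bay), locked(d_office_hall)}

== RESULT ==
["at(bay)", "key_at(k2,dock)", "key_at(k3,bay)", "key_at(k4,bay)", "locked(d_office_hall)"]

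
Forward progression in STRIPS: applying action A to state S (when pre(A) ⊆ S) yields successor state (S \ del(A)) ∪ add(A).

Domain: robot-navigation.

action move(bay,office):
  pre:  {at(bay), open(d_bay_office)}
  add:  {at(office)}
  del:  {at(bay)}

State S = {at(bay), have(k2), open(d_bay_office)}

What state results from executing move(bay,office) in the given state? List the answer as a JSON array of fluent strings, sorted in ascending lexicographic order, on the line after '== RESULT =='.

Compute (S \ del) ∪ add:
  pre ⊆ S: {at(bay), open(d_bay_office)} ⊆ S  — applicable
  S \ del = {have(k2), open(d_bay_office)}
  ∪ add   = {at(office), have(k2), open(d_bay_office)}

== RESULT ==
["at(office)", "have(k2)", "open(d_bay_office)"]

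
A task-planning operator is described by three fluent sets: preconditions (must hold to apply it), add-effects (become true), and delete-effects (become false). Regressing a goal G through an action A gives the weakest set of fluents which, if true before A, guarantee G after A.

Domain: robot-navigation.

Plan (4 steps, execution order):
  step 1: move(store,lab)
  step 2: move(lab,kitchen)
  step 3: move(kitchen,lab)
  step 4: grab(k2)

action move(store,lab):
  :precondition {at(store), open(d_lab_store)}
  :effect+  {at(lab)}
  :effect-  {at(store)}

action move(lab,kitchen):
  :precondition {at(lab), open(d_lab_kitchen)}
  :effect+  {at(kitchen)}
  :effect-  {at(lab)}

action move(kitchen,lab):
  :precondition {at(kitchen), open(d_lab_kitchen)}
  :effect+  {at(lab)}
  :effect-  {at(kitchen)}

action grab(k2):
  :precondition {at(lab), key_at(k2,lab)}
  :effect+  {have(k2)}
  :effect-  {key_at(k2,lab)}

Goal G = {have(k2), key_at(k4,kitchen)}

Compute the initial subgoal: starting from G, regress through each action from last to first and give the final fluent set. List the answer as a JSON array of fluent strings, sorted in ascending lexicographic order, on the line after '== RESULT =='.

Regress step by step:
  through step 4 (grab(k2)): drop {have(k2)}, keep {key_at(k4,kitchen)}, require {at(lab), key_at(k2,lab)}
    → {at(lab), key_at(k2,lab), key_at(k4,kitchen)}
  through step 3 (move(kitchen,lab)): drop {at(lab)}, keep {key_at(k2,lab), key_at(k4,kitchen)}, require {at(kitchen), open(d_lab_kitchen)}
    → {at(kitchen), key_at(k2,lab), key_at(k4,kitchen), open(d_lab_kitchen)}
  through step 2 (move(lab,kitchen)): drop {at(kitchen)}, keep {key_at(k2,lab), key_at(k4,kitchen), open(d_lab_kitchen)}, require {at(lab), open(d_lab_kitchen)}
    → {at(lab), key_at(k2,lab), key_at(k4,kitchen), open(d_lab_kitchen)}
  through step 1 (move(store,lab)): drop {at(lab)}, keep {key_at(k2,lab), key_at(k4,kitchen), open(d_lab_kitchen)}, require {at(store), open(d_lab_store)}
    → {at(store), key_at(k2,lab), key_at(k4,kitchen), open(d_lab_kitchen), open(d_lab_store)}

== RESULT ==
["at(store)", "key_at(k2,lab)", "key_at(k4,kitchen)", "open(d_lab_kitchen)", "open(d_lab_store)"]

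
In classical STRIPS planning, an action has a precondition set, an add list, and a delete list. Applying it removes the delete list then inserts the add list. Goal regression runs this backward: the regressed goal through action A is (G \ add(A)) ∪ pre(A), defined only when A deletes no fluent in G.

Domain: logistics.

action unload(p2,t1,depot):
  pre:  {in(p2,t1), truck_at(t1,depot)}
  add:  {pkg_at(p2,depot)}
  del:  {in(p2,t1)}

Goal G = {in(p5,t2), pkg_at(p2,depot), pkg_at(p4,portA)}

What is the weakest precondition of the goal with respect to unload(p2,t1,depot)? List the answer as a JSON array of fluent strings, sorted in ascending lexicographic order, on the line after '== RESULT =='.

Regress:
  G ∩ del = {}  (empty — regression defined)
  G \ add = {in(p5,t2), pkg_at(p2,depot), pkg_at(p4,portA)} \ {pkg_at(p2,depot)} = {in(p5,t2), pkg_at(p4,portA)}
  ∪ pre   = {in(p5,t2), pkg_at(p4,portA)} ∪ {in(p2,t1), truck_at(t1,depot)}
          = {in(p2,t1), in(p5,t2), pkg_at(p4,portA), truck_at(t1,depot)}

== RESULT ==
["in(p2,t1)", "in(p5,t2)", "pkg_at(p4,portA)", "truck_at(t1,depot)"]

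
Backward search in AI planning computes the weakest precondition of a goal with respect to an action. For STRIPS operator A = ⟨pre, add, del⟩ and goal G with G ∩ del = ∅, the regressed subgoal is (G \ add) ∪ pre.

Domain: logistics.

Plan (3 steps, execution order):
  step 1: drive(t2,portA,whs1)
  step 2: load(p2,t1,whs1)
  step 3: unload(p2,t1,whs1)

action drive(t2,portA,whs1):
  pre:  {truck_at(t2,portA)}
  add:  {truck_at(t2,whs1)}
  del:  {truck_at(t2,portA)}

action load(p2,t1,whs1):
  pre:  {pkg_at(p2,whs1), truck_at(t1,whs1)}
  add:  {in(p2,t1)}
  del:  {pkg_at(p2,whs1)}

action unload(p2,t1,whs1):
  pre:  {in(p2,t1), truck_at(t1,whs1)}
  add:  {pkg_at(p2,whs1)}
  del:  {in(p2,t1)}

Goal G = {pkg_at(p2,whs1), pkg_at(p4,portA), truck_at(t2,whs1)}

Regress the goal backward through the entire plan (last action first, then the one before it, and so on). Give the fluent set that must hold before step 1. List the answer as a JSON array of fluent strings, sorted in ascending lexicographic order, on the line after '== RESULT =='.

Work backward from the goal:
  through step 3 (unload(p2,t1,whs1)): drop {pkg_at(p2,whs1)}, keep {pkg_at(p4,portA), truck_at(t2,whs1)}, require {in(p2,t1), truck_at(t1,whs1)}
    → {in(p2,t1), pkg_at(p4,portA), truck_at(t1,whs1), truck_at(t2,whs1)}
  through step 2 (load(p2,t1,whs1)): drop {in(p2,t1)}, keep {pkg_at(p4,portA), truck_at(t1,whs1), truck_at(t2,whs1)}, require {pkg_at(p2,whs1), truck_at(t1,whs1)}
    → {pkg_at(p2,whs1), pkg_at(p4,portA), truck_at(t1,whs1), truck_at(t2,whs1)}
  through step 1 (drive(t2,portA,whs1)): drop {truck_at(t2,whs1)}, keep {pkg_at(p2,whs1), pkg_at(p4,portA), truck_at(t1,whs1)}, require {truck_at(t2,portA)}
    → {pkg_at(p2,whs1), pkg_at(p4,portA), truck_at(t1,whs1), truck_at(t2,portA)}

== RESULT ==
["pkg_at(p2,whs1)", "pkg_at(p4,portA)", "truck_at(t1,whs1)", "truck_at(t2,portA)"]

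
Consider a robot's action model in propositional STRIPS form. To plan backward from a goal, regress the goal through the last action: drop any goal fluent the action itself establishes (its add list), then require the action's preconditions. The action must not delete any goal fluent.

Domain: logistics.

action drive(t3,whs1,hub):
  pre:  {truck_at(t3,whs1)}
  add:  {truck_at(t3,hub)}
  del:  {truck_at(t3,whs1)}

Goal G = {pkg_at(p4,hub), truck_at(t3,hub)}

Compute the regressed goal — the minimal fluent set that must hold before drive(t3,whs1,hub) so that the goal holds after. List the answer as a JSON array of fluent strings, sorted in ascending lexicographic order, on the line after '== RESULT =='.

Regress:
  G ∩ del = {}  (empty — regression defined)
  G \ add = {pkg_at(p4,hub), truck_at(t3,hub)} \ {truck_at(t3,hub)} = {pkg_at(p4,hub)}
  ∪ pre   = {pkg_at(p4,hub)} ∪ {truck_at(t3,whs1)}
          = {pkg_at(p4,hub), truck_at(t3,whs1)}

== RESULT ==
["pkg_at(p4,hub)", "truck_at(t3,whs1)"]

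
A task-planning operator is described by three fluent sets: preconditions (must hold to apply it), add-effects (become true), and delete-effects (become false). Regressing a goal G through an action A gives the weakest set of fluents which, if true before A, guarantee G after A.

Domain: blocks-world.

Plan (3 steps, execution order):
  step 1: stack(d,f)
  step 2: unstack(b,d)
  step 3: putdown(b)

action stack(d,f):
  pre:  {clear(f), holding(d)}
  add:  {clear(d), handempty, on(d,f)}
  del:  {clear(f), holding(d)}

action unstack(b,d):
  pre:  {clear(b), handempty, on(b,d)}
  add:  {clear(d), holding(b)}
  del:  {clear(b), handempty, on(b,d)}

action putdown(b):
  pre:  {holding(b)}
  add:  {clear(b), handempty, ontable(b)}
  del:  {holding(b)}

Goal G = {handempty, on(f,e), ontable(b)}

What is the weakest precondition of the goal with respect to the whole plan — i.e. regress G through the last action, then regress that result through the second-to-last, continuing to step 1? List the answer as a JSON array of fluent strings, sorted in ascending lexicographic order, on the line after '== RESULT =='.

Regress step by step:
  through step 3 (putdown(b)): drop {handempty, ontable(b)}, keep {on(f,e)}, require {holding(b)}
    → {holding(b), on(f,e)}
  through step 2 (unstack(b,d)): drop {holding(b)}, keep {on(f,e)}, require {clear(b), handempty, on(b,d)}
    → {clear(b), handempty, on(b,d), on(f,e)}
  through step 1 (stack(d,f)): drop {handempty}, keep {clear(b), on(b,d), on(f,e)}, require {clear(f), holding(d)}
    → {clear(b), clear(f), holding(d), on(b,d), on(f,e)}

== RESULT ==
["clear(b)", "clear(f)", "holding(d)", "on(b,d)", "on(f,e)"]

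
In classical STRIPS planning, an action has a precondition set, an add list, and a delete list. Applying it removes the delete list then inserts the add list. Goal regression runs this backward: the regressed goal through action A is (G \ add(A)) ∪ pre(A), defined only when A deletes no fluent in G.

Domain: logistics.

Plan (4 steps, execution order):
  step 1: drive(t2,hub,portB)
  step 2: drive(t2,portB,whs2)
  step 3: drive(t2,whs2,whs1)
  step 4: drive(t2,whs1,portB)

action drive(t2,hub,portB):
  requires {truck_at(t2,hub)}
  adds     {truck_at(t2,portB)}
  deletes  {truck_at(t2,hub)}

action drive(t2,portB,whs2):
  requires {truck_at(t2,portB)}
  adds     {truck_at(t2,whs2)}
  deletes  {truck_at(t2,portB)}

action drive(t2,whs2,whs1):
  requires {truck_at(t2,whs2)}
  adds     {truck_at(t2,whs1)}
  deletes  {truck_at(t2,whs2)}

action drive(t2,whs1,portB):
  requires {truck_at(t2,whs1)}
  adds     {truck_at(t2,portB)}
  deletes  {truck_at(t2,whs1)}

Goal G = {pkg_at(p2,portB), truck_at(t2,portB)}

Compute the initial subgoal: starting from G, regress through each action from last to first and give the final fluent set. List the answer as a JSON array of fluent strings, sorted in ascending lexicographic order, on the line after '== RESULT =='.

Regress step by step:
  through step 4 (drive(t2,whs1,portB)): drop {truck_at(t2,portB)}, keep {pkg_at(p2,portB)}, require {truck_at(t2,whs1)}
    → {pkg_at(p2,portB), truck_at(t2,whs1)}
  through step 3 (drive(t2,whs2,whs1)): drop {truck_at(t2,whs1)}, keep {pkg_at(p2,portB)}, require {truck_at(t2,whs2)}
    → {pkg_at(p2,portB), truck_at(t2,whs2)}
  through step 2 (drive(t2,portB,whs2)): drop {truck_at(t2,whs2)}, keep {pkg_at(p2,portB)}, require {truck_at(t2,portB)}
    → {pkg_at(p2,portB), truck_at(t2,portB)}
  through step 1 (drive(t2,hub,portB)): drop {truck_at(t2,portB)}, keep {pkg_at(p2,portB)}, require {truck_at(t2,hub)}
    → {pkg_at(p2,portB), truck_at(t2,hub)}

== RESULT ==
["pkg_at(p2,portB)", "truck_at(t2,hub)"]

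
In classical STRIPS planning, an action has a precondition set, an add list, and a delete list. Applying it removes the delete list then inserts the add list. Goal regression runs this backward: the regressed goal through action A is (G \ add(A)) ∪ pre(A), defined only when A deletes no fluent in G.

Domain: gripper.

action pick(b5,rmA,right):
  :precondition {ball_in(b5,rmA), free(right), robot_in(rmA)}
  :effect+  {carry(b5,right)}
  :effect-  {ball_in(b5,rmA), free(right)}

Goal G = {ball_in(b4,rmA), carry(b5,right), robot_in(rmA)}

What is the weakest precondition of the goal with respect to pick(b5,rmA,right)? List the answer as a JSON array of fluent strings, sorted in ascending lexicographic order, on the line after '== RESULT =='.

Compute (G \ add) ∪ pre:
  G ∩ del = {}  (empty — regression defined)
  G \ add = {ball_in(b4,rmA), carry(b5,right), robot_in(rmA)} \ {carry(b5,right)} = {ball_in(b4,rmA), robot_in(rmA)}
  ∪ pre   = {ball_in(b4,rmA), robot_in(rmA)} ∪ {ball_in(b5,rmA), free(right), robot_in(rmA)}
          = {ball_in(b4,rmA), ball_in(b5,rmA), free(right), robot_in(rmA)}

== RESULT ==
["ball_in(b4,rmA)", "ball_in(b5,rmA)", "free(right)", "robot_in(rmA)"]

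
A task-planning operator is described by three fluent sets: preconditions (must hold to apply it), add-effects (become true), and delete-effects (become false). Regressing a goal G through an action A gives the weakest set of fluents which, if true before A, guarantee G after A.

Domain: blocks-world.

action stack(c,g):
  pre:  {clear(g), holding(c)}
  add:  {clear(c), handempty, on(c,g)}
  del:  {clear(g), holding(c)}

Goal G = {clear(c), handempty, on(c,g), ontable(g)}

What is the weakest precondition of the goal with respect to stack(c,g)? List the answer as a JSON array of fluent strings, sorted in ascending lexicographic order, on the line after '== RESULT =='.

Regress:
  G ∩ del = {}  (empty — regression defined)
  G \ add = {clear(c), handempty, on(c,g), ontable(g)} \ {clear(c), handempty, on(c,g)} = {ontable(g)}
  ∪ pre   = {ontable(g)} ∪ {clear(g), holding(c)}
          = {clear(g), holding(c), ontable(g)}

== RESULT ==
["clear(g)", "holding(c)", "ontable(g)"]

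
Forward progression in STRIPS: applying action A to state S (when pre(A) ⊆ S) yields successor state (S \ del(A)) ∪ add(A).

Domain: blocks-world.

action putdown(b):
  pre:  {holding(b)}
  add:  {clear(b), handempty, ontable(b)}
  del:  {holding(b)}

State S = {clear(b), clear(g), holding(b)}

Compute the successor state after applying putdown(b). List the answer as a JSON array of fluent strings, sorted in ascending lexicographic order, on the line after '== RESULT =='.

Compute (S \ del) ∪ add:
  pre ⊆ S: {holding(b)} ⊆ S  — applicable
  S \ del = {clear(b), clear(g)}
  ∪ add   = {clear(b), clear(g), handempty, ontable(b)}

== RESULT ==
["clear(b)", "clear(g)", "handempty", "ontable(b)"]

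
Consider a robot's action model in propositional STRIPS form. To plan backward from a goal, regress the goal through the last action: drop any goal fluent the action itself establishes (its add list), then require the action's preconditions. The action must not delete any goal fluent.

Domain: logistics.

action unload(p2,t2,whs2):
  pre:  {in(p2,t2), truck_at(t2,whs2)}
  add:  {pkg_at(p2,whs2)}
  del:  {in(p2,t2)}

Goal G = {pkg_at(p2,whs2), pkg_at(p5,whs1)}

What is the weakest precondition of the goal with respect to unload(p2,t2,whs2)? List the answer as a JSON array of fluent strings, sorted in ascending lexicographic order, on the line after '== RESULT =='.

Regress:
  G ∩ del = {}  (empty — regression defined)
  G \ add = {pkg_at(p2,whs2), pkg_at(p5,whs1)} \ {pkg_at(p2,whs2)} = {pkg_at(p5,whs1)}
  ∪ pre   = {pkg_at(p5,whs1)} ∪ {in(p2,t2), truck_at(t2,whs2)}
          = {in(p2,t2), pkg_at(p5,whs1), truck_at(t2,whs2)}

== RESULT ==
["in(p2,t2)", "pkg_at(p5,whs1)", "truck_at(t2,whs2)"]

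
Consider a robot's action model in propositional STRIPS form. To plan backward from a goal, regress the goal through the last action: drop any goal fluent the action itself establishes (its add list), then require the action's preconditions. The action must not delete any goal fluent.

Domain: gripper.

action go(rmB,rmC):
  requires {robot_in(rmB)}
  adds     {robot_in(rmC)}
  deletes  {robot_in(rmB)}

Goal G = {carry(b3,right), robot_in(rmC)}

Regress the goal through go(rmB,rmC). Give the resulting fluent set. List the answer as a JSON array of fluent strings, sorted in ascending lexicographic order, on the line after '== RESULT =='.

Regress:
  G ∩ del = {}  (empty — regression defined)
  G \ add = {carry(b3,right), robot_in(rmC)} \ {robot_in(rmC)} = {carry(b3,right)}
  ∪ pre   = {carry(b3,right)} ∪ {robot_in(rmB)}
          = {carry(b3,right), robot_in(rmB)}

== RESULT ==
["carry(b3,right)", "robot_in(rmB)"]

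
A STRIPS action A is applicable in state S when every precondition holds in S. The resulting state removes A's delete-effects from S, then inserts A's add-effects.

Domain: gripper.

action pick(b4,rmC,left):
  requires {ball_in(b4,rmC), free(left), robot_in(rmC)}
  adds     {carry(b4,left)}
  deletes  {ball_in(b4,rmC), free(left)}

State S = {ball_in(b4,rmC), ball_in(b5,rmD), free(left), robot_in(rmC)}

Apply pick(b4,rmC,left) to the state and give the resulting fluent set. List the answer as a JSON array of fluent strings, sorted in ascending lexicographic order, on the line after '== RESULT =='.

Compute (S \ del) ∪ add:
  pre ⊆ S: {ball_in(b4,rmC), free(left), robot_in(rmC)} ⊆ S  — applicable
  S \ del = {ball_in(b5,rmD), robot_in(rmC)}
  ∪ add   = {ball_in(b5,rmD), carry(b4,left), robot_in(rmC)}

== RESULT ==
["ball_in(b5,rmD)", "carry(b4,left)", "robot_in(rmC)"]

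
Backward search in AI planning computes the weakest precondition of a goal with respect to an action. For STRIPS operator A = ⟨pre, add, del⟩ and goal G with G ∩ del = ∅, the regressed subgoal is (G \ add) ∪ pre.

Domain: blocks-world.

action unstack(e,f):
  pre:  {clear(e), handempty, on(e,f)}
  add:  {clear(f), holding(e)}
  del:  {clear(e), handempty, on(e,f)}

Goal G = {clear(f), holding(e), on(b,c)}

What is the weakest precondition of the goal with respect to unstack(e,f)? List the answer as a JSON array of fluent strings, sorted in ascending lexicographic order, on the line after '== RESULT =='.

Compute (G \ add) ∪ pre:
  G ∩ del = {}  (empty — regression defined)
  G \ add = {clear(f), holding(e), on(b,c)} \ {clear(f), holding(e)} = {on(b,c)}
  ∪ pre   = {on(b,c)} ∪ {clear(e), handempty, on(e,f)}
          = {clear(e), handempty, on(b,c), on(e,f)}

== RESULT ==
["clear(e)", "handempty", "on(b,c)", "on(e,f)"]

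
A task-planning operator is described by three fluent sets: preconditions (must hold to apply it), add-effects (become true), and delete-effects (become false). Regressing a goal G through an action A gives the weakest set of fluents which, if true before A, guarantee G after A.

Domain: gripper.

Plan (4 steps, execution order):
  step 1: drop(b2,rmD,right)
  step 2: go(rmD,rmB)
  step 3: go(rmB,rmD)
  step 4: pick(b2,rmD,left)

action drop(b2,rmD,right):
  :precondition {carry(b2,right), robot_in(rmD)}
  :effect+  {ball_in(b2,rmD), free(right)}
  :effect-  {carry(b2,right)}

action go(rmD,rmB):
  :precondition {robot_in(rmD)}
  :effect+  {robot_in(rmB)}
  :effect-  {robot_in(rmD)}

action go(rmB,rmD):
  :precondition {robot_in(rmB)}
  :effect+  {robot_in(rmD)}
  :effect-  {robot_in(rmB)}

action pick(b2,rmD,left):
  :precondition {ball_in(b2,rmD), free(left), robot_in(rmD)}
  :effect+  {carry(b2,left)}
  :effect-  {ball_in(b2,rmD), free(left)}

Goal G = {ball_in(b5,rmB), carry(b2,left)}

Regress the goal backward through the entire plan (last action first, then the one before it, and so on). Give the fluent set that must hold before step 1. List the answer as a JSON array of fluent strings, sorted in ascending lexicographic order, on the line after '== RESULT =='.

Regress step by step:
  through step 4 (pick(b2,rmD,left)): drop {carry(b2,left)}, keep {ball_in(b5,rmB)}, require {ball_in(b2,rmD), free(left), robot_in(rmD)}
    → {ball_in(b2,rmD), ball_in(b5,rmB), free(left), robot_in(rmD)}
  through step 3 (go(rmB,rmD)): drop {robot_in(rmD)}, keep {ball_in(b2,rmD), ball_in(b5,rmB), free(left)}, require {robot_in(rmB)}
    → {ball_in(b2,rmD), ball_in(b5,rmB), free(left), robot_in(rmB)}
  through step 2 (go(rmD,rmB)): drop {robot_in(rmB)}, keep {ball_in(b2,rmD), ball_in(b5,rmB), free(left)}, require {robot_in(rmD)}
    → {ball_in(b2,rmD), ball_in(b5,rmB), free(left), robot_in(rmD)}
  through step 1 (drop(b2,rmD,right)): drop {ball_in(b2,rmD)}, keep {ball_in(b5,rmB), free(left), robot_in(rmD)}, require {carry(b2,right), robot_in(rmD)}
    → {ball_in(b5,rmB), carry(b2,right), free(left), robot_in(rmD)}

== RESULT ==
["ball_in(b5,rmB)", "carry(b2,right)", "free(left)", "robot_in(rmD)"]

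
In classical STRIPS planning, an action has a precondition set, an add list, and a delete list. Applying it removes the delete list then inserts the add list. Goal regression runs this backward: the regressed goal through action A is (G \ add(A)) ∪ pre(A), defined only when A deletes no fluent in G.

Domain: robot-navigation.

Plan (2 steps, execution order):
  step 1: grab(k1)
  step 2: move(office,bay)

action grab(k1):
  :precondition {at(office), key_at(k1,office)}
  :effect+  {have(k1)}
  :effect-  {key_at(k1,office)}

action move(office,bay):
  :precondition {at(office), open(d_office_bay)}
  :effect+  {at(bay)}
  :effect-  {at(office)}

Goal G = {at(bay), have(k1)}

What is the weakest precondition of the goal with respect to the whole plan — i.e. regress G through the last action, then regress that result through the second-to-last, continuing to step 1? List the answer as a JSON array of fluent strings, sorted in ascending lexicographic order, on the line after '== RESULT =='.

Work backward from the goal:
  through step 2 (move(office,bay)): drop {at(bay)}, keep {have(k1)}, require {at(office), open(d_office_bay)}
    → {at(office), have(k1), open(d_office_bay)}
  through step 1 (grab(k1)): drop {have(k1)}, keep {at(office), open(d_office_bay)}, require {at(office), key_at(k1,office)}
    → {at(office), key_at(k1,office), open(d_office_bay)}

== RESULT ==
["at(office)", "key_at(k1,office)", "open(d_office_bay)"]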